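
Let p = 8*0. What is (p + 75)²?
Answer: 5625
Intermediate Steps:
p = 0
(p + 75)² = (0 + 75)² = 75² = 5625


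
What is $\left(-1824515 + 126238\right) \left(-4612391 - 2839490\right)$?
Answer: $12655358109037$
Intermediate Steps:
$\left(-1824515 + 126238\right) \left(-4612391 - 2839490\right) = - 1698277 \left(-4612391 - 2839490\right) = \left(-1698277\right) \left(-7451881\right) = 12655358109037$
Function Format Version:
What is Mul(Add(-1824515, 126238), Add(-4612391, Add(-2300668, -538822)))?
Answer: 12655358109037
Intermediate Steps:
Mul(Add(-1824515, 126238), Add(-4612391, Add(-2300668, -538822))) = Mul(-1698277, Add(-4612391, -2839490)) = Mul(-1698277, -7451881) = 12655358109037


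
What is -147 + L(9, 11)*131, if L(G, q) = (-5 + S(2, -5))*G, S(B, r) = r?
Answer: -11937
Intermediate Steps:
L(G, q) = -10*G (L(G, q) = (-5 - 5)*G = -10*G)
-147 + L(9, 11)*131 = -147 - 10*9*131 = -147 - 90*131 = -147 - 11790 = -11937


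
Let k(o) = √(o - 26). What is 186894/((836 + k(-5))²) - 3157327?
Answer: (-5279050744*√31 + 2206545146961*I)/(-698865*I + 1672*√31) ≈ -3.1573e+6 - 0.00354*I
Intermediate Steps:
k(o) = √(-26 + o)
186894/((836 + k(-5))²) - 3157327 = 186894/((836 + √(-26 - 5))²) - 3157327 = 186894/((836 + √(-31))²) - 3157327 = 186894/((836 + I*√31)²) - 3157327 = 186894/(836 + I*√31)² - 3157327 = -3157327 + 186894/(836 + I*√31)²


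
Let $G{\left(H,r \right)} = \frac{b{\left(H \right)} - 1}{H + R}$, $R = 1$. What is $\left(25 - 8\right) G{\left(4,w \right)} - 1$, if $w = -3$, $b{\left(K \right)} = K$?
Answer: $\frac{46}{5} \approx 9.2$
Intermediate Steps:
$G{\left(H,r \right)} = \frac{-1 + H}{1 + H}$ ($G{\left(H,r \right)} = \frac{H - 1}{H + 1} = \frac{-1 + H}{1 + H}$)
$\left(25 - 8\right) G{\left(4,w \right)} - 1 = \left(25 - 8\right) \frac{-1 + 4}{1 + 4} - 1 = \left(25 - 8\right) \frac{1}{5} \cdot 3 - 1 = 17 \cdot \frac{1}{5} \cdot 3 - 1 = 17 \cdot \frac{3}{5} - 1 = \frac{51}{5} - 1 = \frac{46}{5}$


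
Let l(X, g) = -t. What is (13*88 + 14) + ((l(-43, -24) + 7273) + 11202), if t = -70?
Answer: 19703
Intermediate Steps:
l(X, g) = 70 (l(X, g) = -1*(-70) = 70)
(13*88 + 14) + ((l(-43, -24) + 7273) + 11202) = (13*88 + 14) + ((70 + 7273) + 11202) = (1144 + 14) + (7343 + 11202) = 1158 + 18545 = 19703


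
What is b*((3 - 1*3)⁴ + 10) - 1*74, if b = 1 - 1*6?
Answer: -124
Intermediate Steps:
b = -5 (b = 1 - 6 = -5)
b*((3 - 1*3)⁴ + 10) - 1*74 = -5*((3 - 1*3)⁴ + 10) - 1*74 = -5*((3 - 3)⁴ + 10) - 74 = -5*(0⁴ + 10) - 74 = -5*(0 + 10) - 74 = -5*10 - 74 = -50 - 74 = -124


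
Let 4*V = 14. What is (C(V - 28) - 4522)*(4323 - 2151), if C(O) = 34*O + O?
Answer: -11684274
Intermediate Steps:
V = 7/2 (V = (¼)*14 = 7/2 ≈ 3.5000)
C(O) = 35*O
(C(V - 28) - 4522)*(4323 - 2151) = (35*(7/2 - 28) - 4522)*(4323 - 2151) = (35*(-49/2) - 4522)*2172 = (-1715/2 - 4522)*2172 = -10759/2*2172 = -11684274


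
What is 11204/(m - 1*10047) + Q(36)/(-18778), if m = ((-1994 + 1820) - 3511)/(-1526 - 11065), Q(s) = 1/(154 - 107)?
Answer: -31125831829829/27910728766018 ≈ -1.1152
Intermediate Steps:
Q(s) = 1/47
m = 3685/12591 (m = (-174 - 3511)/(-12591) = -3685*(-1/12591) = 3685/12591 ≈ 0.29267)
11204/(m - 1*10047) + Q(36)/(-18778) = 11204/(3685/12591 - 1*10047) + (1/47)/(-18778) = 11204/(3685/12591 - 10047) + (1/47)*(-1/18778) = 11204/(-126498092/12591) - 1/882566 = 11204*(-12591/126498092) - 1/882566 = -35267391/31624523 - 1/882566 = -31125831829829/27910728766018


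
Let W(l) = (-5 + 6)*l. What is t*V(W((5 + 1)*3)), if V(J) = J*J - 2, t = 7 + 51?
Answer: 18676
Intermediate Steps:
W(l) = l (W(l) = 1*l = l)
t = 58
V(J) = -2 + J² (V(J) = J² - 2 = -2 + J²)
t*V(W((5 + 1)*3)) = 58*(-2 + ((5 + 1)*3)²) = 58*(-2 + (6*3)²) = 58*(-2 + 18²) = 58*(-2 + 324) = 58*322 = 18676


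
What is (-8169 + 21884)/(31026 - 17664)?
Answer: 13715/13362 ≈ 1.0264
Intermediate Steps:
(-8169 + 21884)/(31026 - 17664) = 13715/13362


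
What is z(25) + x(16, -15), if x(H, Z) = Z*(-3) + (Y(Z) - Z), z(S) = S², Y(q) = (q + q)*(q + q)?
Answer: 1585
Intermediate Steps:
Y(q) = 4*q² (Y(q) = (2*q)*(2*q) = 4*q²)
x(H, Z) = -4*Z + 4*Z² (x(H, Z) = Z*(-3) + (4*Z² - Z) = -3*Z + (-Z + 4*Z²) = -4*Z + 4*Z²)
z(25) + x(16, -15) = 25² + 4*(-15)*(-1 - 15) = 625 + 4*(-15)*(-16) = 625 + 960 = 1585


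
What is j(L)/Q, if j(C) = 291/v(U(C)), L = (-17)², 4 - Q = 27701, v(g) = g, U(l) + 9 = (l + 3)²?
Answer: -291/2361307735 ≈ -1.2324e-7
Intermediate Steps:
U(l) = -9 + (3 + l)² (U(l) = -9 + (l + 3)² = -9 + (3 + l)²)
Q = -27697 (Q = 4 - 1*27701 = 4 - 27701 = -27697)
L = 289
j(C) = 291/(C*(6 + C)) (j(C) = 291/((C*(6 + C))) = 291*(1/(C*(6 + C))) = 291/(C*(6 + C)))
j(L)/Q = (291/(289*(6 + 289)))/(-27697) = (291*(1/289)/295)*(-1/27697) = (291*(1/289)*(1/295))*(-1/27697) = (291/85255)*(-1/27697) = -291/2361307735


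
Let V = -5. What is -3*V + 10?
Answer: 25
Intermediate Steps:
-3*V + 10 = -3*(-5) + 10 = 15 + 10 = 25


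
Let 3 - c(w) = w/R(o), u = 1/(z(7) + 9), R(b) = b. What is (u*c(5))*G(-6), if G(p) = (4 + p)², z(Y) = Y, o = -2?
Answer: 11/8 ≈ 1.3750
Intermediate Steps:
u = 1/16 (u = 1/(7 + 9) = 1/16 ≈ 0.062500)
c(w) = 3 + w/2 (c(w) = 3 - w/(-2) = 3 - w*(-1)/2 = 3 - (-1)*w/2 = 3 + w/2)
(u*c(5))*G(-6) = ((3 + (½)*5)/16)*(4 - 6)² = ((3 + 5/2)/16)*(-2)² = ((1/16)*(11/2))*4 = (11/32)*4 = 11/8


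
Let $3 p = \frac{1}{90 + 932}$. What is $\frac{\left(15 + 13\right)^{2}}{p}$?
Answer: $2403744$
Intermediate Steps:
$p = \frac{1}{3066}$ ($p = \frac{1}{3 \left(90 + 932\right)} = \frac{1}{3 \cdot 1022} = \frac{1}{3} \cdot \frac{1}{1022} = \frac{1}{3066} \approx 0.00032616$)
$\frac{\left(15 + 13\right)^{2}}{p} = \left(15 + 13\right)^{2} \frac{1}{\frac{1}{3066}} = 28^{2} \cdot 3066 = 784 \cdot 3066 = 2403744$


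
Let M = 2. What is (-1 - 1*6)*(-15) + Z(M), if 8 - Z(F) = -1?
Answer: 114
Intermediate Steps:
Z(F) = 9 (Z(F) = 8 - 1*(-1) = 8 + 1 = 9)
(-1 - 1*6)*(-15) + Z(M) = (-1 - 1*6)*(-15) + 9 = (-1 - 6)*(-15) + 9 = -7*(-15) + 9 = 105 + 9 = 114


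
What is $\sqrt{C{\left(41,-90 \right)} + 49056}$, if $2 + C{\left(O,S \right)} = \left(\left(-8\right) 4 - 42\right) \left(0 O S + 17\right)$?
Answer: $2 \sqrt{11949} \approx 218.62$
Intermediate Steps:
$C{\left(O,S \right)} = -1260$ ($C{\left(O,S \right)} = -2 + \left(\left(-8\right) 4 - 42\right) \left(0 O S + 17\right) = -2 + \left(-32 - 42\right) \left(0 S + 17\right) = -2 - 74 \left(0 + 17\right) = -2 - 1258 = -1260$)
$\sqrt{C{\left(41,-90 \right)} + 49056} = \sqrt{-1260 + 49056} = \sqrt{47796} = 2 \sqrt{11949}$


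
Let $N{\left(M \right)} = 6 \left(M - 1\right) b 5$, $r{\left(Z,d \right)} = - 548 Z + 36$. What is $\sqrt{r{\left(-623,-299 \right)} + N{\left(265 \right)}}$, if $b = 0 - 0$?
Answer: $8 \sqrt{5335} \approx 584.33$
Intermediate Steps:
$b = 0$ ($b = 0 + 0 = 0$)
$r{\left(Z,d \right)} = 36 - 548 Z$
$N{\left(M \right)} = 0$ ($N{\left(M \right)} = 6 \left(M - 1\right) 0 \cdot 5 = 6 \left(-1 + M\right) 0 \cdot 5 = \left(-6 + 6 M\right) 0 \cdot 5 = 0 \cdot 5 = 0$)
$\sqrt{r{\left(-623,-299 \right)} + N{\left(265 \right)}} = \sqrt{\left(36 - -341404\right) + 0} = \sqrt{\left(36 + 341404\right) + 0} = \sqrt{341440 + 0} = \sqrt{341440} = 8 \sqrt{5335}$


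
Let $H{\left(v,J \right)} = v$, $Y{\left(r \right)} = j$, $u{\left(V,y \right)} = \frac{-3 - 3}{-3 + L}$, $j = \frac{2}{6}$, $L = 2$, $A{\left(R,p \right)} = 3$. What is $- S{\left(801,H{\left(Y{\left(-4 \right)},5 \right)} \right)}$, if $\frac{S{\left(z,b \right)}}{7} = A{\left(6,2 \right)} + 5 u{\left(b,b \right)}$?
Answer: $-231$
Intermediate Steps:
$j = \frac{1}{3}$ ($j = 2 \cdot \frac{1}{6} = \frac{1}{3} \approx 0.33333$)
$u{\left(V,y \right)} = 6$ ($u{\left(V,y \right)} = \frac{-3 - 3}{-3 + 2} = - \frac{6}{-1} = \left(-6\right) \left(-1\right) = 6$)
$Y{\left(r \right)} = \frac{1}{3}$
$S{\left(z,b \right)} = 231$ ($S{\left(z,b \right)} = 7 \left(3 + 5 \cdot 6\right) = 7 \left(3 + 30\right) = 7 \cdot 33 = 231$)
$- S{\left(801,H{\left(Y{\left(-4 \right)},5 \right)} \right)} = \left(-1\right) 231 = -231$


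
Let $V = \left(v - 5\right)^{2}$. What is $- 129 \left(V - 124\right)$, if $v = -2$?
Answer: $9675$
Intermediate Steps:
$V = 49$ ($V = \left(-2 - 5\right)^{2} = \left(-7\right)^{2} = 49$)
$- 129 \left(V - 124\right) = - 129 \left(49 - 124\right) = \left(-129\right) \left(-75\right) = 9675$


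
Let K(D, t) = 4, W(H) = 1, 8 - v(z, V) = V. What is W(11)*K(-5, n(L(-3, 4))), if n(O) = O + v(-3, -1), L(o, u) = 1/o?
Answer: 4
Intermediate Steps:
v(z, V) = 8 - V
L(o, u) = 1/o
n(O) = 9 + O (n(O) = O + (8 - 1*(-1)) = O + (8 + 1) = O + 9 = 9 + O)
W(11)*K(-5, n(L(-3, 4))) = 1*4 = 4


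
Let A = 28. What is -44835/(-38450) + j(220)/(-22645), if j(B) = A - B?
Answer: 40906839/34828010 ≈ 1.1745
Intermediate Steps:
j(B) = 28 - B
-44835/(-38450) + j(220)/(-22645) = -44835/(-38450) + (28 - 1*220)/(-22645) = -44835*(-1/38450) + (28 - 220)*(-1/22645) = 8967/7690 - 192*(-1/22645) = 8967/7690 + 192/22645 = 40906839/34828010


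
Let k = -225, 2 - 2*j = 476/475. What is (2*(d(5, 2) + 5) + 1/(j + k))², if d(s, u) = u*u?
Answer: 3682595542081/11371663044 ≈ 323.84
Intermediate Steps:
d(s, u) = u²
j = 237/475 (j = 1 - 238/475 = 237/475 ≈ 0.49895)
(2*(d(5, 2) + 5) + 1/(j + k))² = (2*(2² + 5) + 1/(237/475 - 225))² = (2*(4 + 5) + 1/(-106638/475))² = (2*9 - 475/106638)² = (18 - 475/106638)² = (1919009/106638)² = 3682595542081/11371663044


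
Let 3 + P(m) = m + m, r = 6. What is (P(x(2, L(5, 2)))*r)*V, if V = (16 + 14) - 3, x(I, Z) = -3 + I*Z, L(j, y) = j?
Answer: 1782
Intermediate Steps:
V = 27 (V = 30 - 3 = 27)
P(m) = -3 + 2*m (P(m) = -3 + (m + m) = -3 + 2*m)
(P(x(2, L(5, 2)))*r)*V = ((-3 + 2*(-3 + 2*5))*6)*27 = ((-3 + 2*(-3 + 10))*6)*27 = ((-3 + 2*7)*6)*27 = ((-3 + 14)*6)*27 = (11*6)*27 = 66*27 = 1782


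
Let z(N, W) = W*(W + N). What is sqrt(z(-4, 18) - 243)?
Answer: 3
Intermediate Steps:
z(N, W) = W*(N + W)
sqrt(z(-4, 18) - 243) = sqrt(18*(-4 + 18) - 243) = sqrt(18*14 - 243) = sqrt(252 - 243) = sqrt(9) = 3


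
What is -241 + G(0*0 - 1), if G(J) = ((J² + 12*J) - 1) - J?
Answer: -252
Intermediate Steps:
G(J) = -1 + J² + 11*J (G(J) = (-1 + J² + 12*J) - J = -1 + J² + 11*J)
-241 + G(0*0 - 1) = -241 + (-1 + (0*0 - 1)² + 11*(0*0 - 1)) = -241 + (-1 + (0 - 1)² + 11*(0 - 1)) = -241 + (-1 + (-1)² + 11*(-1)) = -241 + (-1 + 1 - 11) = -241 - 11 = -252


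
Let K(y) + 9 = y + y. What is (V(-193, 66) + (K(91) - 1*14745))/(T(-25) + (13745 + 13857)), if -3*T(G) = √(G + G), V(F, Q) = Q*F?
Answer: -3392147790/3428416843 - 204825*I*√2/3428416843 ≈ -0.98942 - 8.449e-5*I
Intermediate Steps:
K(y) = -9 + 2*y (K(y) = -9 + (y + y) = -9 + 2*y)
V(F, Q) = F*Q
T(G) = -√2*√G/3 (T(G) = -√(G + G)/3 = -√2*√G/3)
(V(-193, 66) + (K(91) - 1*14745))/(T(-25) + (13745 + 13857)) = (-193*66 + ((-9 + 2*91) - 1*14745))/(-√2*√(-25)/3 + (13745 + 13857)) = (-12738 + ((-9 + 182) - 14745))/(-√2*5*I/3 + 27602) = (-12738 + (173 - 14745))/(-5*I*√2/3 + 27602) = (-12738 - 14572)/(27602 - 5*I*√2/3) = -27310/(27602 - 5*I*√2/3)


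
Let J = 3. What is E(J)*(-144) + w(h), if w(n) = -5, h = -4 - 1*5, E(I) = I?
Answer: -437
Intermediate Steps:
h = -9 (h = -4 - 5 = -9)
E(J)*(-144) + w(h) = 3*(-144) - 5 = -432 - 5 = -437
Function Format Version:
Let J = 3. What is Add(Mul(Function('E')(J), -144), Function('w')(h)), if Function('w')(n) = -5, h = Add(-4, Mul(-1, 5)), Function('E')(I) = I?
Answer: -437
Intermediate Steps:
h = -9 (h = Add(-4, -5) = -9)
Add(Mul(Function('E')(J), -144), Function('w')(h)) = Add(Mul(3, -144), -5) = Add(-432, -5) = -437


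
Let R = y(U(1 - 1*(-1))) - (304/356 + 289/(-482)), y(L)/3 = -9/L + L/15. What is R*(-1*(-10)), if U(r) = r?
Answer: -2864374/21449 ≈ -133.54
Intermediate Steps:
y(L) = -27/L + L/5 (y(L) = 3*(-9/L + L/15) = -27/L + L/5)
R = -1432187/107245 (R = (-27/(1 - 1*(-1)) + (1 - 1*(-1))/5) - (304/356 + 289/(-482)) = (-27/(1 + 1) + (1 + 1)/5) - (304*(1/356) + 289*(-1/482)) = (-27/2 + (⅕)*2) - (76/89 - 289/482) = (-27*½ + ⅖) - 1*10911/42898 = (-27/2 + ⅖) - 10911/42898 = -131/10 - 10911/42898 = -1432187/107245 ≈ -13.354)
R*(-1*(-10)) = -(-1432187)*(-10)/107245 = -1432187/107245*10 = -2864374/21449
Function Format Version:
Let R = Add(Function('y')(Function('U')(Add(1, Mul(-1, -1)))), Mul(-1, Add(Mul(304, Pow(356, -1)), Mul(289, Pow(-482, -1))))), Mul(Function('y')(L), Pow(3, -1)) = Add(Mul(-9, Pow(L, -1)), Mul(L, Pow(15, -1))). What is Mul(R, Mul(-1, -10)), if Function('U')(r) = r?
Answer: Rational(-2864374, 21449) ≈ -133.54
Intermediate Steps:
Function('y')(L) = Add(Mul(-27, Pow(L, -1)), Mul(Rational(1, 5), L)) (Function('y')(L) = Mul(3, Add(Mul(-9, Pow(L, -1)), Mul(L, Pow(15, -1)))) = Mul(3, Add(Mul(-9, Pow(L, -1)), Mul(L, Rational(1, 15)))) = Mul(3, Add(Mul(-9, Pow(L, -1)), Mul(Rational(1, 15), L))) = Add(Mul(-27, Pow(L, -1)), Mul(Rational(1, 5), L)))
R = Rational(-1432187, 107245) (R = Add(Add(Mul(-27, Pow(Add(1, Mul(-1, -1)), -1)), Mul(Rational(1, 5), Add(1, Mul(-1, -1)))), Mul(-1, Add(Mul(304, Pow(356, -1)), Mul(289, Pow(-482, -1))))) = Add(Add(Mul(-27, Pow(Add(1, 1), -1)), Mul(Rational(1, 5), Add(1, 1))), Mul(-1, Add(Mul(304, Rational(1, 356)), Mul(289, Rational(-1, 482))))) = Add(Add(Mul(-27, Pow(2, -1)), Mul(Rational(1, 5), 2)), Mul(-1, Add(Rational(76, 89), Rational(-289, 482)))) = Add(Add(Mul(-27, Rational(1, 2)), Rational(2, 5)), Mul(-1, Rational(10911, 42898))) = Add(Add(Rational(-27, 2), Rational(2, 5)), Rational(-10911, 42898)) = Add(Rational(-131, 10), Rational(-10911, 42898)) = Rational(-1432187, 107245) ≈ -13.354)
Mul(R, Mul(-1, -10)) = Mul(Rational(-1432187, 107245), Mul(-1, -10)) = Mul(Rational(-1432187, 107245), 10) = Rational(-2864374, 21449)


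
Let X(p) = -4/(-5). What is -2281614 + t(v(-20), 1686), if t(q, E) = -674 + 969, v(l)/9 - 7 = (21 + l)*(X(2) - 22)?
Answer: -2281319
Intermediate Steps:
X(p) = 4/5 (X(p) = -4*(-1/5) = 4/5)
v(l) = -19719/5 - 954*l/5 (v(l) = 63 + 9*((21 + l)*(4/5 - 22)) = 63 + 9*((21 + l)*(-106/5)) = 63 + 9*(-2226/5 - 106*l/5) = 63 + (-20034/5 - 954*l/5) = -19719/5 - 954*l/5)
t(q, E) = 295
-2281614 + t(v(-20), 1686) = -2281614 + 295 = -2281319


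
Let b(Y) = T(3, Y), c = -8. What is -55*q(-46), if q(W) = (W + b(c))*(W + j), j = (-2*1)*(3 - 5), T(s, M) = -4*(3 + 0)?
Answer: -133980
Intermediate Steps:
T(s, M) = -12 (T(s, M) = -4*3 = -12)
j = 4 (j = -2*(-2) = 4)
b(Y) = -12
q(W) = (-12 + W)*(4 + W) (q(W) = (W - 12)*(W + 4) = (-12 + W)*(4 + W))
-55*q(-46) = -55*(-48 + (-46)² - 8*(-46)) = -55*(-48 + 2116 + 368) = -55*2436 = -133980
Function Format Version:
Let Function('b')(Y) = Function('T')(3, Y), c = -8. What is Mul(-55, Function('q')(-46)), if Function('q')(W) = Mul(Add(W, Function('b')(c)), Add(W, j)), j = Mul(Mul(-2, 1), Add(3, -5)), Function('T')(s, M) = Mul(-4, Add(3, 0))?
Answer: -133980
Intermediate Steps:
Function('T')(s, M) = -12 (Function('T')(s, M) = Mul(-4, 3) = -12)
j = 4 (j = Mul(-2, -2) = 4)
Function('b')(Y) = -12
Function('q')(W) = Mul(Add(-12, W), Add(4, W)) (Function('q')(W) = Mul(Add(W, -12), Add(W, 4)) = Mul(Add(-12, W), Add(4, W)))
Mul(-55, Function('q')(-46)) = Mul(-55, Add(-48, Pow(-46, 2), Mul(-8, -46))) = Mul(-55, Add(-48, 2116, 368)) = Mul(-55, 2436) = -133980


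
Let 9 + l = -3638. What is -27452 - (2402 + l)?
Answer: -26207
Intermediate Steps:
l = -3647 (l = -9 - 3638 = -3647)
-27452 - (2402 + l) = -27452 - (2402 - 3647) = -27452 - 1*(-1245) = -27452 + 1245 = -26207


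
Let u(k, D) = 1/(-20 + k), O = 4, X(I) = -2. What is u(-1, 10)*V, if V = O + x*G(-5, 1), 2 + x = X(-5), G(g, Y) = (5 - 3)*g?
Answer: -44/21 ≈ -2.0952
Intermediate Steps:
G(g, Y) = 2*g
x = -4 (x = -2 - 2 = -4)
V = 44 (V = 4 - 8*(-5) = 4 - 4*(-10) = 4 + 40 = 44)
u(-1, 10)*V = 44/(-20 - 1) = 44/(-21) = -1/21*44 = -44/21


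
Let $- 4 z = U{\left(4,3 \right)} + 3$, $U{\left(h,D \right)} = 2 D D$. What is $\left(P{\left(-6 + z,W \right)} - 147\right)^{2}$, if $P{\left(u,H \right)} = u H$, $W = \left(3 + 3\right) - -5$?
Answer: $\frac{1172889}{16} \approx 73306.0$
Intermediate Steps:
$U{\left(h,D \right)} = 2 D^{2}$
$z = - \frac{21}{4}$ ($z = - \frac{2 \cdot 3^{2} + 3}{4} = - \frac{2 \cdot 9 + 3}{4} = - \frac{18 + 3}{4} = \left(- \frac{1}{4}\right) 21 = - \frac{21}{4} \approx -5.25$)
$W = 11$ ($W = 6 + 5 = 11$)
$P{\left(u,H \right)} = H u$
$\left(P{\left(-6 + z,W \right)} - 147\right)^{2} = \left(11 \left(-6 - \frac{21}{4}\right) - 147\right)^{2} = \left(11 \left(- \frac{45}{4}\right) - 147\right)^{2} = \left(- \frac{495}{4} - 147\right)^{2} = \left(- \frac{1083}{4}\right)^{2} = \frac{1172889}{16}$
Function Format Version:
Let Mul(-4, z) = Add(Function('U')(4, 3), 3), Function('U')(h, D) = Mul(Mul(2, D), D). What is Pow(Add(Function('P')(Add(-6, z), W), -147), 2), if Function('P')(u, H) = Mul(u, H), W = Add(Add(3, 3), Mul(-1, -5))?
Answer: Rational(1172889, 16) ≈ 73306.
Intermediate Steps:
Function('U')(h, D) = Mul(2, Pow(D, 2))
z = Rational(-21, 4) (z = Mul(Rational(-1, 4), Add(Mul(2, Pow(3, 2)), 3)) = Mul(Rational(-1, 4), Add(Mul(2, 9), 3)) = Mul(Rational(-1, 4), Add(18, 3)) = Mul(Rational(-1, 4), 21) = Rational(-21, 4) ≈ -5.2500)
W = 11 (W = Add(6, 5) = 11)
Function('P')(u, H) = Mul(H, u)
Pow(Add(Function('P')(Add(-6, z), W), -147), 2) = Pow(Add(Mul(11, Add(-6, Rational(-21, 4))), -147), 2) = Pow(Add(Mul(11, Rational(-45, 4)), -147), 2) = Pow(Add(Rational(-495, 4), -147), 2) = Pow(Rational(-1083, 4), 2) = Rational(1172889, 16)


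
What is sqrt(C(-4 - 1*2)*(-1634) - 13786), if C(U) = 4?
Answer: 3*I*sqrt(2258) ≈ 142.56*I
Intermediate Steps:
sqrt(C(-4 - 1*2)*(-1634) - 13786) = sqrt(4*(-1634) - 13786) = sqrt(-6536 - 13786) = sqrt(-20322) = 3*I*sqrt(2258)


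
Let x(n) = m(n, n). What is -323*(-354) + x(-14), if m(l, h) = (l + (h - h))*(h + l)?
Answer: 114734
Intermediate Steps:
m(l, h) = l*(h + l) (m(l, h) = (l + 0)*(h + l) = l*(h + l))
x(n) = 2*n**2 (x(n) = n*(n + n) = n*(2*n) = 2*n**2)
-323*(-354) + x(-14) = -323*(-354) + 2*(-14)**2 = 114342 + 2*196 = 114342 + 392 = 114734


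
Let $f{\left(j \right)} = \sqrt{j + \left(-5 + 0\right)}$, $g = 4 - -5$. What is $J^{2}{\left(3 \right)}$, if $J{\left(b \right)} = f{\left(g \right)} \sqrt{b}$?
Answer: $12$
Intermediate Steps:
$g = 9$ ($g = 4 + 5 = 9$)
$f{\left(j \right)} = \sqrt{-5 + j}$ ($f{\left(j \right)} = \sqrt{j - 5} = \sqrt{-5 + j}$)
$J{\left(b \right)} = 2 \sqrt{b}$ ($J{\left(b \right)} = \sqrt{-5 + 9} \sqrt{b} = \sqrt{4} \sqrt{b} = 2 \sqrt{b}$)
$J^{2}{\left(3 \right)} = \left(2 \sqrt{3}\right)^{2} = 12$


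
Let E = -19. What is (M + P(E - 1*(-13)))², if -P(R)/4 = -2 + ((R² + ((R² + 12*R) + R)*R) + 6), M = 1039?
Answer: 16641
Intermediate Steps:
P(R) = -16 - 4*R² - 4*R*(R² + 13*R) (P(R) = -4*(-2 + ((R² + ((R² + 12*R) + R)*R) + 6)) = -4*(-2 + ((R² + (R² + 13*R)*R) + 6)) = -4*(-2 + ((R² + R*(R² + 13*R)) + 6)) = -4*(-2 + (6 + R² + R*(R² + 13*R))) = -4*(4 + R² + R*(R² + 13*R)) = -16 - 4*R² - 4*R*(R² + 13*R))
(M + P(E - 1*(-13)))² = (1039 + (-16 - 56*(-19 - 1*(-13))² - 4*(-19 - 1*(-13))³))² = (1039 + (-16 - 56*(-19 + 13)² - 4*(-19 + 13)³))² = (1039 + (-16 - 56*(-6)² - 4*(-6)³))² = (1039 + (-16 - 56*36 - 4*(-216)))² = (1039 + (-16 - 2016 + 864))² = (1039 - 1168)² = (-129)² = 16641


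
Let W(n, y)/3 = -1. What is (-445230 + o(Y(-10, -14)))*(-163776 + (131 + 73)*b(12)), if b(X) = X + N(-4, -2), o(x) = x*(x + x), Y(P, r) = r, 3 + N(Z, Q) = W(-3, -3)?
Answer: 72309306576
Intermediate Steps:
W(n, y) = -3 (W(n, y) = 3*(-1) = -3)
N(Z, Q) = -6 (N(Z, Q) = -3 - 3 = -6)
o(x) = 2*x**2 (o(x) = x*(2*x) = 2*x**2)
b(X) = -6 + X (b(X) = X - 6 = -6 + X)
(-445230 + o(Y(-10, -14)))*(-163776 + (131 + 73)*b(12)) = (-445230 + 2*(-14)**2)*(-163776 + (131 + 73)*(-6 + 12)) = (-445230 + 2*196)*(-163776 + 204*6) = (-445230 + 392)*(-163776 + 1224) = -444838*(-162552) = 72309306576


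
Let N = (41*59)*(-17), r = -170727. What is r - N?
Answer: -129604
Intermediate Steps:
N = -41123 (N = 2419*(-17) = -41123)
r - N = -170727 - 1*(-41123) = -170727 + 41123 = -129604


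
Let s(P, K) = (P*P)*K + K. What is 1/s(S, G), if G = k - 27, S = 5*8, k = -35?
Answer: -1/99262 ≈ -1.0074e-5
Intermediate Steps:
S = 40
G = -62 (G = -35 - 27 = -62)
s(P, K) = K + K*P**2 (s(P, K) = P**2*K + K = K*P**2 + K = K + K*P**2)
1/s(S, G) = 1/(-62*(1 + 40**2)) = 1/(-62*(1 + 1600)) = 1/(-62*1601) = 1/(-99262) = -1/99262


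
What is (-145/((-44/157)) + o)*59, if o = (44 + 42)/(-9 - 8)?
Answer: 22610039/748 ≈ 30227.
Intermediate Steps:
o = -86/17 (o = 86/(-17) = 86*(-1/17) = -86/17 ≈ -5.0588)
(-145/((-44/157)) + o)*59 = (-145/((-44/157)) - 86/17)*59 = (-145/((-44*1/157)) - 86/17)*59 = (-145/(-44/157) - 86/17)*59 = (-145*(-157/44) - 86/17)*59 = (22765/44 - 86/17)*59 = (383221/748)*59 = 22610039/748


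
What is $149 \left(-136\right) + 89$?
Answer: $-20175$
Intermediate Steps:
$149 \left(-136\right) + 89 = -20264 + 89 = -20175$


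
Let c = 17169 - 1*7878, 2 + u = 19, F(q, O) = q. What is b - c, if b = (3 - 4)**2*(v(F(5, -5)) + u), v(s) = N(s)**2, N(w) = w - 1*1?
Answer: -9258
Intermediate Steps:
u = 17 (u = -2 + 19 = 17)
N(w) = -1 + w (N(w) = w - 1 = -1 + w)
c = 9291 (c = 17169 - 7878 = 9291)
v(s) = (-1 + s)**2
b = 33 (b = (3 - 4)**2*((-1 + 5)**2 + 17) = (-1)**2*(4**2 + 17) = 1*(16 + 17) = 1*33 = 33)
b - c = 33 - 1*9291 = 33 - 9291 = -9258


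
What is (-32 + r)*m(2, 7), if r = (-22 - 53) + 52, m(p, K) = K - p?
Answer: -275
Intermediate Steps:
r = -23 (r = -75 + 52 = -23)
(-32 + r)*m(2, 7) = (-32 - 23)*(7 - 1*2) = -55*(7 - 2) = -55*5 = -275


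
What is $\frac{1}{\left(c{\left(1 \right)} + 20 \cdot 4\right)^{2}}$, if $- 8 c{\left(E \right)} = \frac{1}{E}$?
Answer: $\frac{64}{408321} \approx 0.00015674$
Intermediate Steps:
$c{\left(E \right)} = - \frac{1}{8 E}$
$\frac{1}{\left(c{\left(1 \right)} + 20 \cdot 4\right)^{2}} = \frac{1}{\left(- \frac{1}{8 \cdot 1} + 20 \cdot 4\right)^{2}} = \frac{1}{\left(\left(- \frac{1}{8}\right) 1 + 80\right)^{2}} = \frac{1}{\left(- \frac{1}{8} + 80\right)^{2}} = \frac{1}{\left(\frac{639}{8}\right)^{2}} = \frac{1}{\frac{408321}{64}} = \frac{64}{408321}$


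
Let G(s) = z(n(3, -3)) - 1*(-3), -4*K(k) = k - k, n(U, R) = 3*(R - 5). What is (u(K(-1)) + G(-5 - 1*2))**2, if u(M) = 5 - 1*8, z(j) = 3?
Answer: 9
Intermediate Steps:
n(U, R) = -15 + 3*R (n(U, R) = 3*(-5 + R) = -15 + 3*R)
K(k) = 0 (K(k) = -(k - k)/4 = -1/4*0 = 0)
u(M) = -3 (u(M) = 5 - 8 = -3)
G(s) = 6 (G(s) = 3 - 1*(-3) = 3 + 3 = 6)
(u(K(-1)) + G(-5 - 1*2))**2 = (-3 + 6)**2 = 3**2 = 9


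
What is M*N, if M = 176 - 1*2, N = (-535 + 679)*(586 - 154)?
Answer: 10824192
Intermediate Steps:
N = 62208 (N = 144*432 = 62208)
M = 174 (M = 176 - 2 = 174)
M*N = 174*62208 = 10824192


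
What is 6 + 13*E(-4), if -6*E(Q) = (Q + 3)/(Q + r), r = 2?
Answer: 59/12 ≈ 4.9167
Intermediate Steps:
E(Q) = -(3 + Q)/(6*(2 + Q)) (E(Q) = -(Q + 3)/(6*(Q + 2)) = -(3 + Q)/(6*(2 + Q)))
6 + 13*E(-4) = 6 + 13*((-3 - 1*(-4))/(6*(2 - 4))) = 6 + 13*((⅙)*(-3 + 4)/(-2)) = 6 + 13*((⅙)*(-½)*1) = 6 + 13*(-1/12) = 6 - 13/12 = 59/12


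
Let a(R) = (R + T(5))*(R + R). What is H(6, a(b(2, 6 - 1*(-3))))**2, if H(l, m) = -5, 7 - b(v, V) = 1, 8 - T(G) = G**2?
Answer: 25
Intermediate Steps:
T(G) = 8 - G**2
b(v, V) = 6 (b(v, V) = 7 - 1*1 = 7 - 1 = 6)
a(R) = 2*R*(-17 + R) (a(R) = (R + (8 - 1*5**2))*(R + R) = (R + (8 - 1*25))*(2*R) = (R + (8 - 25))*(2*R) = (R - 17)*(2*R) = (-17 + R)*(2*R) = 2*R*(-17 + R))
H(6, a(b(2, 6 - 1*(-3))))**2 = (-5)**2 = 25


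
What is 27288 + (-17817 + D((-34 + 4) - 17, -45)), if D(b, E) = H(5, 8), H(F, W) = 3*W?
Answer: 9495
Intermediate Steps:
D(b, E) = 24 (D(b, E) = 3*8 = 24)
27288 + (-17817 + D((-34 + 4) - 17, -45)) = 27288 + (-17817 + 24) = 27288 - 17793 = 9495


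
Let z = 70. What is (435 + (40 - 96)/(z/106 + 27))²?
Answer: 100724351641/537289 ≈ 1.8747e+5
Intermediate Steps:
(435 + (40 - 96)/(z/106 + 27))² = (435 + (40 - 96)/(70/106 + 27))² = (435 - 56/(70*(1/106) + 27))² = (435 - 56/(35/53 + 27))² = (435 - 56/1466/53)² = (435 - 56*53/1466)² = (435 - 1484/733)² = (317371/733)² = 100724351641/537289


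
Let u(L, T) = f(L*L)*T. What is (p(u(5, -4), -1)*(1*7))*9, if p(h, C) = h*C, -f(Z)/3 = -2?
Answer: 1512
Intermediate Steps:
f(Z) = 6 (f(Z) = -3*(-2) = 6)
u(L, T) = 6*T
p(h, C) = C*h
(p(u(5, -4), -1)*(1*7))*9 = ((-6*(-4))*(1*7))*9 = (-1*(-24)*7)*9 = (24*7)*9 = 168*9 = 1512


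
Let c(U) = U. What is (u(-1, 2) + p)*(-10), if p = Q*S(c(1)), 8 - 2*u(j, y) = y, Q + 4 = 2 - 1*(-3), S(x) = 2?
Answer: -50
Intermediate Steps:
Q = 1 (Q = -4 + (2 - 1*(-3)) = -4 + (2 + 3) = -4 + 5 = 1)
u(j, y) = 4 - y/2
p = 2 (p = 1*2 = 2)
(u(-1, 2) + p)*(-10) = ((4 - ½*2) + 2)*(-10) = ((4 - 1) + 2)*(-10) = (3 + 2)*(-10) = 5*(-10) = -50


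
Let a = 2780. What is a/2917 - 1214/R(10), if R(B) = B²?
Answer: -1631619/145850 ≈ -11.187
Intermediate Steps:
a/2917 - 1214/R(10) = 2780/2917 - 1214/(10²) = 2780*(1/2917) - 1214/100 = 2780/2917 - 1214*1/100 = 2780/2917 - 607/50 = -1631619/145850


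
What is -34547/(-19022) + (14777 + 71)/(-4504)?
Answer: -15854871/10709386 ≈ -1.4805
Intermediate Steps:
-34547/(-19022) + (14777 + 71)/(-4504) = -34547*(-1/19022) + 14848*(-1/4504) = 34547/19022 - 1856/563 = -15854871/10709386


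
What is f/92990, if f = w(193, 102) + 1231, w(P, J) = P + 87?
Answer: 1511/92990 ≈ 0.016249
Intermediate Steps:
w(P, J) = 87 + P
f = 1511 (f = (87 + 193) + 1231 = 280 + 1231 = 1511)
f/92990 = 1511/92990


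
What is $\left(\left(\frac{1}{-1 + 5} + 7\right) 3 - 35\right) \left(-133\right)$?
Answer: $\frac{7049}{4} \approx 1762.3$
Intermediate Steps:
$\left(\left(\frac{1}{-1 + 5} + 7\right) 3 - 35\right) \left(-133\right) = \left(\left(\frac{1}{4} + 7\right) 3 - 35\right) \left(-133\right) = \left(\frac{29}{4} \cdot 3 - 35\right) \left(-133\right) = \left(\frac{87}{4} - 35\right) \left(-133\right) = \left(- \frac{53}{4}\right) \left(-133\right) = \frac{7049}{4}$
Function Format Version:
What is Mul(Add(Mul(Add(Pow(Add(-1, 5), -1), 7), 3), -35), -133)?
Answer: Rational(7049, 4) ≈ 1762.3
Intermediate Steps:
Mul(Add(Mul(Add(Pow(Add(-1, 5), -1), 7), 3), -35), -133) = Mul(Add(Mul(Add(Pow(4, -1), 7), 3), -35), -133) = Mul(Add(Mul(Add(Rational(1, 4), 7), 3), -35), -133) = Mul(Add(Mul(Rational(29, 4), 3), -35), -133) = Mul(Add(Rational(87, 4), -35), -133) = Mul(Rational(-53, 4), -133) = Rational(7049, 4)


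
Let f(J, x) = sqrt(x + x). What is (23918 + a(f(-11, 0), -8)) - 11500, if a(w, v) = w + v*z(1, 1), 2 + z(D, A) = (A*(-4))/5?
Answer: 62202/5 ≈ 12440.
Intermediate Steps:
f(J, x) = sqrt(2)*sqrt(x) (f(J, x) = sqrt(2*x) = sqrt(2)*sqrt(x))
z(D, A) = -2 - 4*A/5 (z(D, A) = -2 + (A*(-4))/5 = -2 - 4*A*(1/5) = -2 - 4*A/5)
a(w, v) = w - 14*v/5 (a(w, v) = w + v*(-2 - 4/5*1) = w + v*(-2 - 4/5) = w + v*(-14/5) = w - 14*v/5)
(23918 + a(f(-11, 0), -8)) - 11500 = (23918 + (sqrt(2)*sqrt(0) - 14/5*(-8))) - 11500 = (23918 + (sqrt(2)*0 + 112/5)) - 11500 = (23918 + (0 + 112/5)) - 11500 = (23918 + 112/5) - 11500 = 119702/5 - 11500 = 62202/5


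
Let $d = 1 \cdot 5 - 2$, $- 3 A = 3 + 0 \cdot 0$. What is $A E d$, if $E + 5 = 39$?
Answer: $-102$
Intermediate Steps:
$E = 34$ ($E = -5 + 39 = 34$)
$A = -1$ ($A = - \frac{3 + 0 \cdot 0}{3} = - \frac{3 + 0}{3} = \left(- \frac{1}{3}\right) 3 = -1$)
$d = 3$ ($d = 5 - 2 = 3$)
$A E d = \left(-1\right) 34 \cdot 3 = \left(-34\right) 3 = -102$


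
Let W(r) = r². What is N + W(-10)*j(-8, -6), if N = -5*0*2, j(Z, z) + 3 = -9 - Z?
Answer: -400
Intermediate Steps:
j(Z, z) = -12 - Z (j(Z, z) = -3 + (-9 - Z) = -12 - Z)
N = 0 (N = 0*2 = 0)
N + W(-10)*j(-8, -6) = 0 + (-10)²*(-12 - 1*(-8)) = 0 + 100*(-12 + 8) = 0 + 100*(-4) = 0 - 400 = -400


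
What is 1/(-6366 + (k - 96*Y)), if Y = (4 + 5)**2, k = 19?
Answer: -1/14123 ≈ -7.0806e-5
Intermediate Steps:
Y = 81 (Y = 9**2 = 81)
1/(-6366 + (k - 96*Y)) = 1/(-6366 + (19 - 96*81)) = 1/(-6366 + (19 - 7776)) = 1/(-6366 - 7757) = 1/(-14123) = -1/14123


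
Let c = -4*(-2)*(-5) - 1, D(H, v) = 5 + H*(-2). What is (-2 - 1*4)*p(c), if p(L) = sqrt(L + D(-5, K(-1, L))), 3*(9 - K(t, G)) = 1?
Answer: -6*I*sqrt(26) ≈ -30.594*I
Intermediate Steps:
K(t, G) = 26/3 (K(t, G) = 9 - 1/3*1 = 9 - 1/3 = 26/3)
D(H, v) = 5 - 2*H
c = -41 (c = 8*(-5) - 1 = -40 - 1 = -41)
p(L) = sqrt(15 + L) (p(L) = sqrt(L + (5 - 2*(-5))) = sqrt(L + (5 + 10)) = sqrt(L + 15) = sqrt(15 + L))
(-2 - 1*4)*p(c) = (-2 - 1*4)*sqrt(15 - 41) = (-2 - 4)*sqrt(-26) = -6*I*sqrt(26)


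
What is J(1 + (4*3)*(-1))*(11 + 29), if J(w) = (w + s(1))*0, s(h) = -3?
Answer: 0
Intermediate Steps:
J(w) = 0 (J(w) = (w - 3)*0 = (-3 + w)*0 = 0)
J(1 + (4*3)*(-1))*(11 + 29) = 0*(11 + 29) = 0*40 = 0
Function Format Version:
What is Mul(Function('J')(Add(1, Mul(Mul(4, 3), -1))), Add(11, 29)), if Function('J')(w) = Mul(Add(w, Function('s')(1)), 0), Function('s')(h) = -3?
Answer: 0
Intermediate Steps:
Function('J')(w) = 0 (Function('J')(w) = Mul(Add(w, -3), 0) = Mul(Add(-3, w), 0) = 0)
Mul(Function('J')(Add(1, Mul(Mul(4, 3), -1))), Add(11, 29)) = Mul(0, Add(11, 29)) = Mul(0, 40) = 0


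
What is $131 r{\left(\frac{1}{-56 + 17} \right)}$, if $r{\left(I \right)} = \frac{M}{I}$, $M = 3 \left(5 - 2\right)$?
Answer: $-45981$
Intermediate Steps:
$M = 9$ ($M = 3 \cdot 3 = 9$)
$r{\left(I \right)} = \frac{9}{I}$
$131 r{\left(\frac{1}{-56 + 17} \right)} = 131 \frac{9}{\frac{1}{-56 + 17}} = 131 \frac{9}{\frac{1}{-39}} = 131 \frac{9}{- \frac{1}{39}} = 131 \cdot 9 \left(-39\right) = 131 \left(-351\right) = -45981$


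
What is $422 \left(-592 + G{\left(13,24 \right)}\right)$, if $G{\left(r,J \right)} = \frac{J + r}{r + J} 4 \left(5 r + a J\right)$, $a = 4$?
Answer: $21944$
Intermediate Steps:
$G{\left(r,J \right)} = 16 J + 20 r$ ($G{\left(r,J \right)} = \frac{J + r}{r + J} 4 \left(5 r + 4 J\right) = \frac{J + r}{J + r} 4 \left(4 J + 5 r\right) = 1 \cdot 4 \left(4 J + 5 r\right) = 4 \left(4 J + 5 r\right) = 16 J + 20 r$)
$422 \left(-592 + G{\left(13,24 \right)}\right) = 422 \left(-592 + \left(16 \cdot 24 + 20 \cdot 13\right)\right) = 422 \left(-592 + \left(384 + 260\right)\right) = 422 \left(-592 + 644\right) = 422 \cdot 52 = 21944$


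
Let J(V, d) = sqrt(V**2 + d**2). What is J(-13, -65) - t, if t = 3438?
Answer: -3438 + 13*sqrt(26) ≈ -3371.7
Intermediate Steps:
J(-13, -65) - t = sqrt((-13)**2 + (-65)**2) - 1*3438 = sqrt(169 + 4225) - 3438 = sqrt(4394) - 3438 = 13*sqrt(26) - 3438 = -3438 + 13*sqrt(26)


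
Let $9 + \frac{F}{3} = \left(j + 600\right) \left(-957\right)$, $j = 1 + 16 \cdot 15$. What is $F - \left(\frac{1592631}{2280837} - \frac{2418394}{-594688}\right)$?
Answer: $- \frac{545842158954889739}{226064398976} \approx -2.4145 \cdot 10^{6}$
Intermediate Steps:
$j = 241$ ($j = 1 + 240 = 241$)
$F = -2414538$ ($F = -27 + 3 \left(241 + 600\right) \left(-957\right) = -27 + 3 \cdot 841 \left(-957\right) = -27 + 3 \left(-804837\right) = -27 - 2414511 = -2414538$)
$F - \left(\frac{1592631}{2280837} - \frac{2418394}{-594688}\right) = -2414538 - \left(\frac{1592631}{2280837} - \frac{2418394}{-594688}\right) = -2414538 - \left(1592631 \cdot \frac{1}{2280837} - - \frac{1209197}{297344}\right) = -2414538 - \left(\frac{530877}{760279} + \frac{1209197}{297344}\right) = -2414538 - \frac{1077180176651}{226064398976} = - \frac{545842158954889739}{226064398976}$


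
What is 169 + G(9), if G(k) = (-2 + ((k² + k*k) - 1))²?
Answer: 25450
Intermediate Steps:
G(k) = (-3 + 2*k²)² (G(k) = (-2 + ((k² + k²) - 1))² = (-2 + (2*k² - 1))² = (-2 + (-1 + 2*k²))² = (-3 + 2*k²)²)
169 + G(9) = 169 + (-3 + 2*9²)² = 169 + (-3 + 2*81)² = 169 + (-3 + 162)² = 169 + 159² = 169 + 25281 = 25450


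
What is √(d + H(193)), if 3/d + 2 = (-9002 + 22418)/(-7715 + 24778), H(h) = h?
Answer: √81718367110/20710 ≈ 13.803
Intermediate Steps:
d = -51189/20710 (d = 3/(-2 + (-9002 + 22418)/(-7715 + 24778)) = 3/(-2 + 13416/17063) = 3/(-20710/17063) = 3*(-17063/20710) = -51189/20710 ≈ -2.4717)
√(d + H(193)) = √(-51189/20710 + 193) = √(3945841/20710) = √81718367110/20710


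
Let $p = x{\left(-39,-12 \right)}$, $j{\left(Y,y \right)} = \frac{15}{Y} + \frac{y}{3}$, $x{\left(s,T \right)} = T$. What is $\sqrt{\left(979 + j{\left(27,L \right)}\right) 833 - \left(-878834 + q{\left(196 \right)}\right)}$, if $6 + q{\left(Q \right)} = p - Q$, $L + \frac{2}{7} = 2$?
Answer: $\frac{2 \sqrt{3814861}}{3} \approx 1302.1$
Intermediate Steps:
$L = \frac{12}{7}$ ($L = - \frac{2}{7} + 2 = \frac{12}{7} \approx 1.7143$)
$j{\left(Y,y \right)} = \frac{15}{Y} + \frac{y}{3}$ ($j{\left(Y,y \right)} = \frac{15}{Y} + y \frac{1}{3} = \frac{15}{Y} + \frac{y}{3}$)
$p = -12$
$q{\left(Q \right)} = -18 - Q$ ($q{\left(Q \right)} = -6 - \left(12 + Q\right) = -18 - Q$)
$\sqrt{\left(979 + j{\left(27,L \right)}\right) 833 - \left(-878834 + q{\left(196 \right)}\right)} = \sqrt{\left(979 + \left(\frac{15}{27} + \frac{1}{3} \cdot \frac{12}{7}\right)\right) 833 + \left(878834 - \left(-18 - 196\right)\right)} = \sqrt{\left(979 + \left(15 \cdot \frac{1}{27} + \frac{4}{7}\right)\right) 833 + \left(878834 - \left(-18 - 196\right)\right)} = \sqrt{\left(979 + \left(\frac{5}{9} + \frac{4}{7}\right)\right) 833 + \left(878834 - -214\right)} = \sqrt{\left(979 + \frac{71}{63}\right) 833 + \left(878834 + 214\right)} = \sqrt{\frac{61748}{63} \cdot 833 + 879048} = \sqrt{\frac{7348012}{9} + 879048} = \sqrt{\frac{15259444}{9}} = \frac{2 \sqrt{3814861}}{3}$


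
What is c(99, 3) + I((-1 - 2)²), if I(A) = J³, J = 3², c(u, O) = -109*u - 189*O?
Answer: -10629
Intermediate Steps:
c(u, O) = -189*O - 109*u
J = 9
I(A) = 729 (I(A) = 9³ = 729)
c(99, 3) + I((-1 - 2)²) = (-189*3 - 109*99) + 729 = (-567 - 10791) + 729 = -11358 + 729 = -10629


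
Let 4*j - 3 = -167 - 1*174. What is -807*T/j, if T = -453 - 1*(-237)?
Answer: -348624/169 ≈ -2062.9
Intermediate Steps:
T = -216 (T = -453 + 237 = -216)
j = -169/2 (j = ¾ + (-167 - 1*174)/4 = ¾ + (-167 - 174)/4 = ¾ + (¼)*(-341) = ¾ - 341/4 = -169/2 ≈ -84.500)
-807*T/j = -807/((-169/2/(-216))) = -807/((-169/2*(-1/216))) = -807/169/432 = -807*432/169 = -348624/169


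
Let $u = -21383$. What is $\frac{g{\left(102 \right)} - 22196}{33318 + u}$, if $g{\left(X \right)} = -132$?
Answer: $- \frac{22328}{11935} \approx -1.8708$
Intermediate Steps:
$\frac{g{\left(102 \right)} - 22196}{33318 + u} = \frac{-132 - 22196}{33318 - 21383} = - \frac{22328}{11935}$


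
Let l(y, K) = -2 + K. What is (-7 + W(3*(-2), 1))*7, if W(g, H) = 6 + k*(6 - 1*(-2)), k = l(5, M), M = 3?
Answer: 49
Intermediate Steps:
k = 1 (k = -2 + 3 = 1)
W(g, H) = 14 (W(g, H) = 6 + 1*(6 - 1*(-2)) = 6 + 1*(6 + 2) = 6 + 1*8 = 6 + 8 = 14)
(-7 + W(3*(-2), 1))*7 = (-7 + 14)*7 = 7*7 = 49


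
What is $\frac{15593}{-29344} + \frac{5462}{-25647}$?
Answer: $- \frac{560190599}{752585568} \approx -0.74435$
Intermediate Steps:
$\frac{15593}{-29344} + \frac{5462}{-25647} = 15593 \left(- \frac{1}{29344}\right) + 5462 \left(- \frac{1}{25647}\right) = - \frac{15593}{29344} - \frac{5462}{25647} = - \frac{560190599}{752585568}$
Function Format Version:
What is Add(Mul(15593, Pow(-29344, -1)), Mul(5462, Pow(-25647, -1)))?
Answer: Rational(-560190599, 752585568) ≈ -0.74435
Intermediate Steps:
Add(Mul(15593, Pow(-29344, -1)), Mul(5462, Pow(-25647, -1))) = Add(Mul(15593, Rational(-1, 29344)), Mul(5462, Rational(-1, 25647))) = Add(Rational(-15593, 29344), Rational(-5462, 25647)) = Rational(-560190599, 752585568)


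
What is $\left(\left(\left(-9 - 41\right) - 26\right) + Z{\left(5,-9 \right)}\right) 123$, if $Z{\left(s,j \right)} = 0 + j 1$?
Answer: $-10455$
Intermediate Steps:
$Z{\left(s,j \right)} = j$ ($Z{\left(s,j \right)} = 0 + j = j$)
$\left(\left(\left(-9 - 41\right) - 26\right) + Z{\left(5,-9 \right)}\right) 123 = \left(\left(\left(-9 - 41\right) - 26\right) - 9\right) 123 = \left(\left(-50 - 26\right) - 9\right) 123 = \left(-76 - 9\right) 123 = \left(-85\right) 123 = -10455$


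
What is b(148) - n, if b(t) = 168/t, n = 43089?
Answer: -1594251/37 ≈ -43088.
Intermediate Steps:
b(148) - n = 168/148 - 1*43089 = 168*(1/148) - 43089 = 42/37 - 43089 = -1594251/37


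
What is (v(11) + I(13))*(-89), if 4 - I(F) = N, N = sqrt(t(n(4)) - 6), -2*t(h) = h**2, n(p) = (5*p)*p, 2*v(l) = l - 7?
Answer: -534 + 89*I*sqrt(3206) ≈ -534.0 + 5039.3*I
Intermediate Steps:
v(l) = -7/2 + l/2 (v(l) = (l - 7)/2 = (-7 + l)/2 = -7/2 + l/2)
n(p) = 5*p**2
t(h) = -h**2/2
N = I*sqrt(3206) (N = sqrt(-(5*4**2)**2/2 - 6) = sqrt(-(5*16)**2/2 - 6) = sqrt(-1/2*80**2 - 6) = sqrt(-1/2*6400 - 6) = sqrt(-3200 - 6) = sqrt(-3206) = I*sqrt(3206) ≈ 56.622*I)
I(F) = 4 - I*sqrt(3206)
(v(11) + I(13))*(-89) = ((-7/2 + (1/2)*11) + (4 - I*sqrt(3206)))*(-89) = ((-7/2 + 11/2) + (4 - I*sqrt(3206)))*(-89) = (2 + (4 - I*sqrt(3206)))*(-89) = (6 - I*sqrt(3206))*(-89) = -534 + 89*I*sqrt(3206)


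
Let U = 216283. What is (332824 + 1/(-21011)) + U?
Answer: 11537287176/21011 ≈ 5.4911e+5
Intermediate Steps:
(332824 + 1/(-21011)) + U = (332824 + 1/(-21011)) + 216283 = (332824 - 1/21011) + 216283 = 6992965063/21011 + 216283 = 11537287176/21011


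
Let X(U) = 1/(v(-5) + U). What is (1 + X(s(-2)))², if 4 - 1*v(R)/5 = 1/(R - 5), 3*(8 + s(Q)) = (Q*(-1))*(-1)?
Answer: 5929/5041 ≈ 1.1762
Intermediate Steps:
s(Q) = -8 + Q/3 (s(Q) = -8 + ((Q*(-1))*(-1))/3 = -8 + (-Q*(-1))/3 = -8 + Q/3)
v(R) = 20 - 5/(-5 + R) (v(R) = 20 - 5/(R - 5) = 20 - 5/(-5 + R))
X(U) = 1/(41/2 + U) (X(U) = 1/(5*(-21 + 4*(-5))/(-5 - 5) + U) = 1/(5*(-21 - 20)/(-10) + U) = 1/(5*(-⅒)*(-41) + U) = 1/(41/2 + U))
(1 + X(s(-2)))² = (1 + 2/(41 + 2*(-8 + (⅓)*(-2))))² = (1 + 2/(41 + 2*(-8 - ⅔)))² = (1 + 2/(41 + 2*(-26/3)))² = (1 + 2/(41 - 52/3))² = (1 + 2/(71/3))² = (1 + 2*(3/71))² = (1 + 6/71)² = (77/71)² = 5929/5041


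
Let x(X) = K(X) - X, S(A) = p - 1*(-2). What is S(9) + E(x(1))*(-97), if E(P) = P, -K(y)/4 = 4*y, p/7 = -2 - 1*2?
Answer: 1623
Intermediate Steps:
p = -28 (p = 7*(-2 - 1*2) = 7*(-2 - 2) = 7*(-4) = -28)
K(y) = -16*y
S(A) = -26 (S(A) = -28 - 1*(-2) = -28 + 2 = -26)
x(X) = -17*X (x(X) = -16*X - X = -17*X)
S(9) + E(x(1))*(-97) = -26 - 17*1*(-97) = -26 - 17*(-97) = -26 + 1649 = 1623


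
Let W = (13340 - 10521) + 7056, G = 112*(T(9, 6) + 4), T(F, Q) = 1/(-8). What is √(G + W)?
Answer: 13*√61 ≈ 101.53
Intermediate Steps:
T(F, Q) = -⅛
G = 434 (G = 112*(-⅛ + 4) = 112*(31/8) = 434)
W = 9875 (W = 2819 + 7056 = 9875)
√(G + W) = √(434 + 9875) = √10309 = 13*√61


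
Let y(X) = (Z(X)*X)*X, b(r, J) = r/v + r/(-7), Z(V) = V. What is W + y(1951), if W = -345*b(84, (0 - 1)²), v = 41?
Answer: 304477963151/41 ≈ 7.4263e+9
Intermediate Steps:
b(r, J) = -34*r/287 (b(r, J) = r/41 + r/(-7) = r*(1/41) + r*(-⅐) = r/41 - r/7 = -34*r/287)
y(X) = X³ (y(X) = (X*X)*X = X²*X = X³)
W = 140760/41 (W = -(-11730)*84/287 = -345*(-408/41) = 140760/41 ≈ 3433.2)
W + y(1951) = 140760/41 + 1951³ = 140760/41 + 7426288351 = 304477963151/41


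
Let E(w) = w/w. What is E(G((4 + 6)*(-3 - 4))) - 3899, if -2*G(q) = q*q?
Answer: -3898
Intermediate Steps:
G(q) = -q²/2 (G(q) = -q*q/2 = -q²/2)
E(w) = 1
E(G((4 + 6)*(-3 - 4))) - 3899 = 1 - 3899 = -3898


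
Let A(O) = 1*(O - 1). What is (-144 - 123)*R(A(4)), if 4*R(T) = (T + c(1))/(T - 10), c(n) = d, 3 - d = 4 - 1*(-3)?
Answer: -267/28 ≈ -9.5357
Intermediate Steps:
d = -4 (d = 3 - (4 - 1*(-3)) = 3 - (4 + 3) = 3 - 1*7 = 3 - 7 = -4)
c(n) = -4
A(O) = -1 + O (A(O) = 1*(-1 + O) = -1 + O)
R(T) = (-4 + T)/(4*(-10 + T)) (R(T) = ((T - 4)/(T - 10))/4 = ((-4 + T)/(-10 + T))/4 = (-4 + T)/(4*(-10 + T)))
(-144 - 123)*R(A(4)) = (-144 - 123)*((-4 + (-1 + 4))/(4*(-10 + (-1 + 4)))) = -267*(-4 + 3)/(4*(-10 + 3)) = -267*(-1)/(4*(-7)) = -267*(-1)*(-1)/(4*7) = -267*1/28 = -267/28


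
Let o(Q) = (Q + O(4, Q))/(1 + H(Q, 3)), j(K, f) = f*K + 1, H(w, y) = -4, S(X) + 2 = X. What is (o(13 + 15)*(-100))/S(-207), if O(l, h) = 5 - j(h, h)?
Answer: 75200/627 ≈ 119.94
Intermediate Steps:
S(X) = -2 + X
j(K, f) = 1 + K*f (j(K, f) = K*f + 1 = 1 + K*f)
O(l, h) = 4 - h**2 (O(l, h) = 5 - (1 + h*h) = 5 - (1 + h**2) = 5 + (-1 - h**2) = 4 - h**2)
o(Q) = -4/3 - Q/3 + Q**2/3 (o(Q) = (Q + (4 - Q**2))/(1 - 4) = (4 + Q - Q**2)/(-3) = (4 + Q - Q**2)*(-1/3) = -4/3 - Q/3 + Q**2/3)
(o(13 + 15)*(-100))/S(-207) = ((-4/3 - (13 + 15)/3 + (13 + 15)**2/3)*(-100))/(-2 - 207) = ((-4/3 - 1/3*28 + (1/3)*28**2)*(-100))/(-209) = ((-4/3 - 28/3 + (1/3)*784)*(-100))*(-1/209) = ((-4/3 - 28/3 + 784/3)*(-100))*(-1/209) = ((752/3)*(-100))*(-1/209) = -75200/3*(-1/209) = 75200/627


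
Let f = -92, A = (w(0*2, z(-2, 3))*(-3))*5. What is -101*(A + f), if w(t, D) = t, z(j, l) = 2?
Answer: 9292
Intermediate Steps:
A = 0 (A = ((0*2)*(-3))*5 = (0*(-3))*5 = 0*5 = 0)
-101*(A + f) = -101*(0 - 92) = -101*(-92) = 9292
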